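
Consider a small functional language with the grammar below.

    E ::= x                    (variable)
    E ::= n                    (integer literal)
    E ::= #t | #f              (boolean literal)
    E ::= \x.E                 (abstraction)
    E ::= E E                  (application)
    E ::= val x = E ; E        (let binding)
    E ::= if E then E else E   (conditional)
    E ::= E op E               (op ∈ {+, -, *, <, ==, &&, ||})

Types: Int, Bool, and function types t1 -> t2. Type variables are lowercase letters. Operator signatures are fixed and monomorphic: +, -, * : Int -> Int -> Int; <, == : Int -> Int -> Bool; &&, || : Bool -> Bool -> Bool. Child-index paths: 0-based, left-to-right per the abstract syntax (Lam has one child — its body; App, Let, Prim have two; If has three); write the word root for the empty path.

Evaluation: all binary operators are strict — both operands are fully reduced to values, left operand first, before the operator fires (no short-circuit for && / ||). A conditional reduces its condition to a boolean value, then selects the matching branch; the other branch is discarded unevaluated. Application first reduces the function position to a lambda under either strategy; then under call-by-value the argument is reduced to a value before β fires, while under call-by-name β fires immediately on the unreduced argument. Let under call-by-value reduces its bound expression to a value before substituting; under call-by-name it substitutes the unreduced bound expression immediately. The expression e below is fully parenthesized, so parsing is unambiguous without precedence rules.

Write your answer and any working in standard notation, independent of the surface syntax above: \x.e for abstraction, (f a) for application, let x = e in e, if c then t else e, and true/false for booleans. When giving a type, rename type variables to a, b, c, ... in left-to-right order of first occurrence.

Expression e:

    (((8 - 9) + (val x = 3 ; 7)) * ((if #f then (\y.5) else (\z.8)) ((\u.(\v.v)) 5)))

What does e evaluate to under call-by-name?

Trace:
step 0: (((8 - 9) + (let x = 3 in 7)) * ((if false then (\y.5) else (\z.8)) ((\u.(\v.v)) 5)))
step 1: [delta@0.0] ((-1 + (let x = 3 in 7)) * ((if false then (\y.5) else (\z.8)) ((\u.(\v.v)) 5)))
step 2: [let@0.1] ((-1 + 7) * ((if false then (\y.5) else (\z.8)) ((\u.(\v.v)) 5)))
step 3: [delta@0] (6 * ((if false then (\y.5) else (\z.8)) ((\u.(\v.v)) 5)))
step 4: [if@1.0] (6 * ((\z.8) ((\u.(\v.v)) 5)))
step 5: [beta@1] (6 * 8)
step 6: [delta@root] 48

Answer: 48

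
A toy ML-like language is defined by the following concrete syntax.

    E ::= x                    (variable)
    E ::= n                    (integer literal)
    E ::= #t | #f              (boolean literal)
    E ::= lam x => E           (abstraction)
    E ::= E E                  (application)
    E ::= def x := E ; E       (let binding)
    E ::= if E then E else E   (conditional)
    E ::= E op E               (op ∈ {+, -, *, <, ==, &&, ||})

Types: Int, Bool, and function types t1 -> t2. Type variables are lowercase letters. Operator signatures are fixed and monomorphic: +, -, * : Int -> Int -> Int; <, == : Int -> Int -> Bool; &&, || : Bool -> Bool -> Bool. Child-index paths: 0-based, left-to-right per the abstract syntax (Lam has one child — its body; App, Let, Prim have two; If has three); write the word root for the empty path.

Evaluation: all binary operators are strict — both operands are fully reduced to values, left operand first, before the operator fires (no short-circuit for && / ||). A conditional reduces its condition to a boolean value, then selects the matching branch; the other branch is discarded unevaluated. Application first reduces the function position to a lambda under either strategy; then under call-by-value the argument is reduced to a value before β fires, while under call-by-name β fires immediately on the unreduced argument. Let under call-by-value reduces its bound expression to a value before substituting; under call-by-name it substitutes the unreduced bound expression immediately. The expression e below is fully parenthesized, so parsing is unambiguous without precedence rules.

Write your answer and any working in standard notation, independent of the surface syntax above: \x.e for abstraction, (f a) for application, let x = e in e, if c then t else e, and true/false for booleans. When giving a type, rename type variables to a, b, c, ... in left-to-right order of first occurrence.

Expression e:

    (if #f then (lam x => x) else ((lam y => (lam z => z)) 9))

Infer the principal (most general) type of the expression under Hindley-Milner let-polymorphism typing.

Answer: a -> a

Derivation:
  unify Bool ~ Bool
x : a
\x._ : a -> a
z : c
\z._ : c -> c
\y._ : b -> c -> c
  unify b -> c -> c ~ Int -> d
  unify b ~ Int
  unify c -> c ~ d
_ _ : c -> c
  unify a -> a ~ c -> c
  unify a ~ c
  unify c ~ c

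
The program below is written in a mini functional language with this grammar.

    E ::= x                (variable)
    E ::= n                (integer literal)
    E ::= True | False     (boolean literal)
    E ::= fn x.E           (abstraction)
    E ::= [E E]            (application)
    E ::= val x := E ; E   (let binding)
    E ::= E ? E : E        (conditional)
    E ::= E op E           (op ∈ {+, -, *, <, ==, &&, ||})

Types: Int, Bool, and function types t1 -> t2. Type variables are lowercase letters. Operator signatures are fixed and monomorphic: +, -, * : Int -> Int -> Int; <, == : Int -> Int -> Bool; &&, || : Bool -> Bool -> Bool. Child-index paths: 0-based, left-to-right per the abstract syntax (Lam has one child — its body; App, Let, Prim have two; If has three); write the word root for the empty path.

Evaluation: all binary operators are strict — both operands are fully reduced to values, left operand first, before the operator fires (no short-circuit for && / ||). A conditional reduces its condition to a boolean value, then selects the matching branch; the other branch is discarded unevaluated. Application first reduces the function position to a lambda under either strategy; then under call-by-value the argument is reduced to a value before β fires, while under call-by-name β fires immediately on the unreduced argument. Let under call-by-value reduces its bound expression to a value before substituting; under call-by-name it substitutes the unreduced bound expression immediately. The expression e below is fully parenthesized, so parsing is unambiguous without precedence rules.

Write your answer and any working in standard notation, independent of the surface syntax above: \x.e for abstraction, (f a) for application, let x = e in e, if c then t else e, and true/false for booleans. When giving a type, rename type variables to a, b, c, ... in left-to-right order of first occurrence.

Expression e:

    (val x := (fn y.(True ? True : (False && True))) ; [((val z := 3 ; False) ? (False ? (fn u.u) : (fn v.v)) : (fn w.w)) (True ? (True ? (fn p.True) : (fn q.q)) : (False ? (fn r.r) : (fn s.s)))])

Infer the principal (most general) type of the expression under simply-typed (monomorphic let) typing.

Derivation:
  unify Bool ~ Bool
  unify Bool ~ Bool
  unify Bool ~ Bool
  unify Bool ~ Bool
\y._ : a -> Bool
let x : a -> Bool
let z : Int
  unify Bool ~ Bool
  unify Bool ~ Bool
u : b
\u._ : b -> b
v : c
\v._ : c -> c
  unify b -> b ~ c -> c
  unify b ~ c
  unify c ~ c
w : d
\w._ : d -> d
  unify c -> c ~ d -> d
  unify c ~ d
  unify d ~ d
  unify Bool ~ Bool
  unify Bool ~ Bool
\p._ : e -> Bool
q : f
\q._ : f -> f
  unify e -> Bool ~ f -> f
  unify e ~ f
  unify Bool ~ f
  unify Bool ~ Bool
r : g
\r._ : g -> g
s : h
\s._ : h -> h
  unify g -> g ~ h -> h
  unify g ~ h
  unify h ~ h
  unify Bool -> Bool ~ h -> h
  unify Bool ~ h
  unify Bool ~ Bool
  unify d -> d ~ (Bool -> Bool) -> i
  unify d ~ Bool -> Bool
  unify Bool -> Bool ~ i
_ _ : Bool -> Bool

Answer: Bool -> Bool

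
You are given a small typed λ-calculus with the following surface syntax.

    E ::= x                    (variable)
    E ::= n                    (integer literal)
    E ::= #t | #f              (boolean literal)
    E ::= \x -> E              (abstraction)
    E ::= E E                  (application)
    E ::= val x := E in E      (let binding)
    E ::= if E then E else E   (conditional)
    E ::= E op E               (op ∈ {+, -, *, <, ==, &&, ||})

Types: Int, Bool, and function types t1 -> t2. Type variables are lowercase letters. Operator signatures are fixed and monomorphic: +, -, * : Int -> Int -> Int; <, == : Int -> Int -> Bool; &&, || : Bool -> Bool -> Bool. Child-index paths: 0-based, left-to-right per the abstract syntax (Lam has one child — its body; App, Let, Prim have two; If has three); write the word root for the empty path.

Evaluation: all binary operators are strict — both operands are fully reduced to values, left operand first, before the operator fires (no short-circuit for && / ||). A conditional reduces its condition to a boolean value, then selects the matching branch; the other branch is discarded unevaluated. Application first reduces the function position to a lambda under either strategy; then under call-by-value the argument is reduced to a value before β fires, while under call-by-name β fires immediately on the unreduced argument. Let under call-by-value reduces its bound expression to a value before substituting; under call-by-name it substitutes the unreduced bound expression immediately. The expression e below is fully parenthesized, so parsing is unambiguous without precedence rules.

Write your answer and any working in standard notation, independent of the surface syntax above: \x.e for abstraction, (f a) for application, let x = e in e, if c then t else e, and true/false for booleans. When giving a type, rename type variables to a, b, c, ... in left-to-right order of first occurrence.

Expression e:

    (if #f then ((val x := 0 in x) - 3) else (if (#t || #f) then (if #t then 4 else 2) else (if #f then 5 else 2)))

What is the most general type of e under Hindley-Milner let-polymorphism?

Answer: Int

Trace:
  unify Bool ~ Bool
let x : Int
x : Int
  unify Int ~ Int
  unify Int ~ Int
  unify Bool ~ Bool
  unify Bool ~ Bool
  unify Bool ~ Bool
  unify Bool ~ Bool
  unify Int ~ Int
  unify Bool ~ Bool
  unify Int ~ Int
  unify Int ~ Int
  unify Int ~ Int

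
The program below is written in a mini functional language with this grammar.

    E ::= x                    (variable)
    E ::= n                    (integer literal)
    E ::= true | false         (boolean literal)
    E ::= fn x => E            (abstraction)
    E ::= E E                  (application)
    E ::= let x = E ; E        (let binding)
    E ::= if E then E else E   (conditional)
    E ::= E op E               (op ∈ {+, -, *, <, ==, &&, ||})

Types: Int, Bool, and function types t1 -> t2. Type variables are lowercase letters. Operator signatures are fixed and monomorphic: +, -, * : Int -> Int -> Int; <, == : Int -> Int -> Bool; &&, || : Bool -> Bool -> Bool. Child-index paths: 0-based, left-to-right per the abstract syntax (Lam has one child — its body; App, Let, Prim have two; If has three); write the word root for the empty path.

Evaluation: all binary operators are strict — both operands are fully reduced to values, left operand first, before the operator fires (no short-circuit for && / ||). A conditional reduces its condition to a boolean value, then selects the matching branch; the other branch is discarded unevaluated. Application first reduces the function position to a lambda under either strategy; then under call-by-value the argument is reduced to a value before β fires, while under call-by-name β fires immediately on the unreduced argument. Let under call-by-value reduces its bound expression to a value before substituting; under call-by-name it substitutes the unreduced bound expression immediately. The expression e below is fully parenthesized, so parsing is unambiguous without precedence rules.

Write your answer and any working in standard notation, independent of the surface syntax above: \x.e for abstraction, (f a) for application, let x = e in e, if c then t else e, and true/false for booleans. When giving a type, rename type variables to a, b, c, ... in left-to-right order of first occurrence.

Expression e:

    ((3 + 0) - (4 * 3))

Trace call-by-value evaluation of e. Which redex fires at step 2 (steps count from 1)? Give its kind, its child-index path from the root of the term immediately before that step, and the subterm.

Derivation:
step 0: ((3 + 0) - (4 * 3))
step 1: [delta@0] (3 - (4 * 3))
step 2: [delta@1] (3 - 12)

Answer: delta at 1 : (4 * 3)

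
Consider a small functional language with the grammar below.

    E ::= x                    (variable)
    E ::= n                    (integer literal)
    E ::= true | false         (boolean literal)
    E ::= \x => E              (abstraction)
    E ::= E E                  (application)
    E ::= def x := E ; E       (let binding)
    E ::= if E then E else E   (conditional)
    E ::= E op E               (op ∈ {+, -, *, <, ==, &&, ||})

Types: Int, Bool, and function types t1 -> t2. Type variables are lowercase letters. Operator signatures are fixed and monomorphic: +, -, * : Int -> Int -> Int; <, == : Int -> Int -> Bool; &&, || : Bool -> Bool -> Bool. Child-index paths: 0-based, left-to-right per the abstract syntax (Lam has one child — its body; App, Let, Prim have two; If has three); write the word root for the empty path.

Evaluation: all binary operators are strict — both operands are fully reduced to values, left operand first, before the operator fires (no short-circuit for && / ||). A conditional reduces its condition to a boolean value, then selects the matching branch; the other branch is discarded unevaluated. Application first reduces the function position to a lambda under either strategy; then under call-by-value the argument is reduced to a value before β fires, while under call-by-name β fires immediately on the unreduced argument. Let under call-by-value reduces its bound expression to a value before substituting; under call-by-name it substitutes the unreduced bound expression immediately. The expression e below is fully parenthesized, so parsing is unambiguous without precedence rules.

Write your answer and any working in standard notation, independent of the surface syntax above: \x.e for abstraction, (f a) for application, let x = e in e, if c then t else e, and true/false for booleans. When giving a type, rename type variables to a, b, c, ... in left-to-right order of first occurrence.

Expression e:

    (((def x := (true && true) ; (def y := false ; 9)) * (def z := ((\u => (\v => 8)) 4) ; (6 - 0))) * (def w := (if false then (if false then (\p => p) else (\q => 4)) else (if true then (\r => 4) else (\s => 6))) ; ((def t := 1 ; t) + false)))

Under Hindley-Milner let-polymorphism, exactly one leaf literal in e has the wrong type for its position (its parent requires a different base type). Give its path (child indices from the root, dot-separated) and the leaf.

Answer: 1.1.1 : false

Derivation:
  unify Bool ~ Bool
  unify Bool ~ Bool
let x : Bool
let y : Bool
  unify Int ~ Int
\v._ : b -> Int
\u._ : a -> b -> Int
  unify a -> b -> Int ~ Int -> c
  unify a ~ Int
  unify b -> Int ~ c
_ _ : b -> Int
let z : forall. b -> Int
  unify Int ~ Int
  unify Int ~ Int
  unify Int ~ Int
  unify Int ~ Int
  unify Bool ~ Bool
  unify Bool ~ Bool
p : d
\p._ : d -> d
\q._ : e -> Int
  unify d -> d ~ e -> Int
  unify d ~ e
  unify e ~ Int
  unify Bool ~ Bool
\r._ : f -> Int
\s._ : g -> Int
  unify f -> Int ~ g -> Int
  unify f ~ g
  unify Int ~ Int
  unify Int -> Int ~ g -> Int
  unify Int ~ g
  unify Int ~ Int
let w : Int -> Int
let t : Int
t : Int
  unify Int ~ Int
  unify Bool ~ Int
  FAIL: mismatch Bool ~ Int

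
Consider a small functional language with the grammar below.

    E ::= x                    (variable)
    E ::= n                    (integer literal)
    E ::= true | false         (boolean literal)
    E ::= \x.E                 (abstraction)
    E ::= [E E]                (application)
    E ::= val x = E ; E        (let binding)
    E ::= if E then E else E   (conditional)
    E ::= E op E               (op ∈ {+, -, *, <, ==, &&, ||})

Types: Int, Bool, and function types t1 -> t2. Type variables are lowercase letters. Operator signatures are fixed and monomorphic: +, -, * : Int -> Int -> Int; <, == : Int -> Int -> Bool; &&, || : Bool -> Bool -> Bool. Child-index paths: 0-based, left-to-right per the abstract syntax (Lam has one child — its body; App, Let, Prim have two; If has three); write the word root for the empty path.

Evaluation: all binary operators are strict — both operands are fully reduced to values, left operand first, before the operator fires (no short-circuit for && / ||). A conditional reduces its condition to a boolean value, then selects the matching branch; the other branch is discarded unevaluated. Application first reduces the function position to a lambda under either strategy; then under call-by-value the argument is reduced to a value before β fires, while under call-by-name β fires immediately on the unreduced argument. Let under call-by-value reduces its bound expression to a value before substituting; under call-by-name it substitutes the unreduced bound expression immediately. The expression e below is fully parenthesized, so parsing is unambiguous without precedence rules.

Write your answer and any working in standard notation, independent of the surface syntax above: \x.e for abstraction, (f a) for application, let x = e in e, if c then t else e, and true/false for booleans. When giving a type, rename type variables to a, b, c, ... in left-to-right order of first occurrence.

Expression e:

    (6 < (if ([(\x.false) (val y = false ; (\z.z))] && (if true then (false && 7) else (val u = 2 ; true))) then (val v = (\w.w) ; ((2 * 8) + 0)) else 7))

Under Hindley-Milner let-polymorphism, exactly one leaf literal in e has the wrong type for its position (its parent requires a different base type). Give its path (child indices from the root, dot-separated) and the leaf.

Working:
  unify Int ~ Int
\x._ : a -> Bool
let y : Bool
z : b
\z._ : b -> b
  unify a -> Bool ~ (b -> b) -> c
  unify a ~ b -> b
  unify Bool ~ c
_ _ : Bool
  unify Bool ~ Bool
  unify Bool ~ Bool
  unify Bool ~ Bool
  unify Int ~ Bool
  FAIL: mismatch Int ~ Bool

Answer: 1.0.1.1.1 : 7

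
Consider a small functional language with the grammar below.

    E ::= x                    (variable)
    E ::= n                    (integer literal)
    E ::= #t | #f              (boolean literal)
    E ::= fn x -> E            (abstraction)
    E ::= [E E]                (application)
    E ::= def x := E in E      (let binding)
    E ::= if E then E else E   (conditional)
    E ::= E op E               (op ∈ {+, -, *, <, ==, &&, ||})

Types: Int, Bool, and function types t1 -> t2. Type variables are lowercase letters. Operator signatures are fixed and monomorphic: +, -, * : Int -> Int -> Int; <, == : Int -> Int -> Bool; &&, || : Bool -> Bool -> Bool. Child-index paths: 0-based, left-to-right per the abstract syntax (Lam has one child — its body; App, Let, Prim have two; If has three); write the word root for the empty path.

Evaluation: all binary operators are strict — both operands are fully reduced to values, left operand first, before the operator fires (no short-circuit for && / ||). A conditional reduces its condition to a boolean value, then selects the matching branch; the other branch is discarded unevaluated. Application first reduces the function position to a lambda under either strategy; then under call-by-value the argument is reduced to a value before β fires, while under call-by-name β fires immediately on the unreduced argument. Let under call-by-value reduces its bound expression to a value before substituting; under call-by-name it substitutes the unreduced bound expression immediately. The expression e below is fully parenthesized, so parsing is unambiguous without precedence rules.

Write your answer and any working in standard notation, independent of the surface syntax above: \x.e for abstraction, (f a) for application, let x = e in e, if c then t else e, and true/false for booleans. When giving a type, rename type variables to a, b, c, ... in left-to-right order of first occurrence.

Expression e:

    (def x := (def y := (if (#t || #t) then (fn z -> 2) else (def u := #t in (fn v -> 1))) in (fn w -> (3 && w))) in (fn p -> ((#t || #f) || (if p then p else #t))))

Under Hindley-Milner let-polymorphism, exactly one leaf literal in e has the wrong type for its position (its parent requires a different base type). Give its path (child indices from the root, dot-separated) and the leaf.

Trace:
  unify Bool ~ Bool
  unify Bool ~ Bool
  unify Bool ~ Bool
\z._ : a -> Int
let u : Bool
\v._ : b -> Int
  unify a -> Int ~ b -> Int
  unify a ~ b
  unify Int ~ Int
let y : forall. b -> Int
  unify Int ~ Bool
  FAIL: mismatch Int ~ Bool

Answer: 0.1.0.0 : 3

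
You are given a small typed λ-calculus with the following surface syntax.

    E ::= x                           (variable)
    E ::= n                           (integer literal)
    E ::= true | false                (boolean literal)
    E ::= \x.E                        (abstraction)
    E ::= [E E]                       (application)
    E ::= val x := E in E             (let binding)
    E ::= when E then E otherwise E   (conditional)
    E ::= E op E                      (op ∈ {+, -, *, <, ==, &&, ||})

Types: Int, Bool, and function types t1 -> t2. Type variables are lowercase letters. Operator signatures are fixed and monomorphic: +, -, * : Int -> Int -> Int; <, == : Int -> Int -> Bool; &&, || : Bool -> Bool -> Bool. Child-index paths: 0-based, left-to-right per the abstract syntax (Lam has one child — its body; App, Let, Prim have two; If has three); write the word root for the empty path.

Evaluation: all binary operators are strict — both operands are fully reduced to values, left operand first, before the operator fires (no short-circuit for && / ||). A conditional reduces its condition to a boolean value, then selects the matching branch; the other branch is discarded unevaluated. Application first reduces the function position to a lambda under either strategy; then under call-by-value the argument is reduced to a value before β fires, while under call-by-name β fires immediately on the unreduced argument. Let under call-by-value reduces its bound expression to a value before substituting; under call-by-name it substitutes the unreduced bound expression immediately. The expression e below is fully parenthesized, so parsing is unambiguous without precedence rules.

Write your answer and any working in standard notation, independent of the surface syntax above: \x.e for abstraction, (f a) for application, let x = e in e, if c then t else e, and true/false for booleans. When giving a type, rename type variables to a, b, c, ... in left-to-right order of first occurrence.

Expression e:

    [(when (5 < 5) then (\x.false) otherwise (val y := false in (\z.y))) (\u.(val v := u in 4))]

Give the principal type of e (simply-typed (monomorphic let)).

Trace:
  unify Int ~ Int
  unify Int ~ Int
  unify Bool ~ Bool
\x._ : a -> Bool
let y : Bool
y : Bool
\z._ : b -> Bool
  unify a -> Bool ~ b -> Bool
  unify a ~ b
  unify Bool ~ Bool
u : c
let v : c
\u._ : c -> Int
  unify b -> Bool ~ (c -> Int) -> d
  unify b ~ c -> Int
  unify Bool ~ d
_ _ : Bool

Answer: Bool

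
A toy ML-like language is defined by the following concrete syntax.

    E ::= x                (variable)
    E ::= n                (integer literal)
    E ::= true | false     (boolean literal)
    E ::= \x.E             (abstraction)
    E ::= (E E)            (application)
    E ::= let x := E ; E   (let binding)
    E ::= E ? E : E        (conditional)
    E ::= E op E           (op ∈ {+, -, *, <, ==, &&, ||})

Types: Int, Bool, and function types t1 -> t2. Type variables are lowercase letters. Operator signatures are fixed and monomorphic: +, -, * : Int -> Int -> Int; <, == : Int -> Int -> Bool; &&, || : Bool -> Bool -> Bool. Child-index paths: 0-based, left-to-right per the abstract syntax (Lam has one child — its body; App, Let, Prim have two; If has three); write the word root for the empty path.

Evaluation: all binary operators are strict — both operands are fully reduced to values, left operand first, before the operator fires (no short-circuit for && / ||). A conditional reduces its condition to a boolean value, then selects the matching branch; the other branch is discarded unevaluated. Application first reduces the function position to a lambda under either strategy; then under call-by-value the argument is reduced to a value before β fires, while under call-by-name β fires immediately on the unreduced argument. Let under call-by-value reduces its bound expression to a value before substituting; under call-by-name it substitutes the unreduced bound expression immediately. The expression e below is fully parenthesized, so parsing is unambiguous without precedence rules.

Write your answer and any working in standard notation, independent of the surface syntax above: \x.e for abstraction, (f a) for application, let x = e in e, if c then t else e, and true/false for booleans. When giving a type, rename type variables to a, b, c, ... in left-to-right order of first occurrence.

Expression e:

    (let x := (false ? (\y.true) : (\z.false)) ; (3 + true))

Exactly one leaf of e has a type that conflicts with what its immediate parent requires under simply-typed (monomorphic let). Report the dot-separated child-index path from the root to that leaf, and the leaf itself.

Answer: 1.1 : true

Working:
  unify Bool ~ Bool
\y._ : a -> Bool
\z._ : b -> Bool
  unify a -> Bool ~ b -> Bool
  unify a ~ b
  unify Bool ~ Bool
let x : b -> Bool
  unify Int ~ Int
  unify Bool ~ Int
  FAIL: mismatch Bool ~ Int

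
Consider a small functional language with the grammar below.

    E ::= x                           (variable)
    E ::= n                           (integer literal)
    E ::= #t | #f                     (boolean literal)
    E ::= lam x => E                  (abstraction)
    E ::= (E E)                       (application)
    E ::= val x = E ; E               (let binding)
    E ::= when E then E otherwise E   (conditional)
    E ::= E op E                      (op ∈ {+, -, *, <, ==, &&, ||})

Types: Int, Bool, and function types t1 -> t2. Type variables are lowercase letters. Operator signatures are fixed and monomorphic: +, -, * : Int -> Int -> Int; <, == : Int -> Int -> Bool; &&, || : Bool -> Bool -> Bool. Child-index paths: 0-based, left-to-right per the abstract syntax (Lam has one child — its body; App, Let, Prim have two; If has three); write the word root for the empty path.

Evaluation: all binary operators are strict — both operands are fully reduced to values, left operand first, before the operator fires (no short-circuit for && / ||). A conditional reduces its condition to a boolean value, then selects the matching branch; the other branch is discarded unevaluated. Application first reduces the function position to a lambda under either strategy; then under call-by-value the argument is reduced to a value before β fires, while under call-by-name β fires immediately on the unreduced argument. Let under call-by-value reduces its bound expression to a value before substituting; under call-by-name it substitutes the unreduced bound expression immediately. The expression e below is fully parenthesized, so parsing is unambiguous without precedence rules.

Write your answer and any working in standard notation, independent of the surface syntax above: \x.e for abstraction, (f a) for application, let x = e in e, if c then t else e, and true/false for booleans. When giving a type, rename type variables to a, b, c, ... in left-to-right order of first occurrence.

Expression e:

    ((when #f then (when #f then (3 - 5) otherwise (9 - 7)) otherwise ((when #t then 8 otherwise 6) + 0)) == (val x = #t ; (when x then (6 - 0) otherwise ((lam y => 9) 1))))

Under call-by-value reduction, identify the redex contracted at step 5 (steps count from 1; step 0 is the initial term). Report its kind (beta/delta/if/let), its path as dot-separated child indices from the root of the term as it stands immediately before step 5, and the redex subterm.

Answer: if at 1 : (if true then (6 - 0) else ((\y.9) 1))

Working:
step 0: ((if false then (if false then (3 - 5) else (9 - 7)) else ((if true then 8 else 6) + 0)) == (let x = true in (if x then (6 - 0) else ((\y.9) 1))))
step 1: [if@0] (((if true then 8 else 6) + 0) == (let x = true in (if x then (6 - 0) else ((\y.9) 1))))
step 2: [if@0.0] ((8 + 0) == (let x = true in (if x then (6 - 0) else ((\y.9) 1))))
step 3: [delta@0] (8 == (let x = true in (if x then (6 - 0) else ((\y.9) 1))))
step 4: [let@1] (8 == (if true then (6 - 0) else ((\y.9) 1)))
step 5: [if@1] (8 == (6 - 0))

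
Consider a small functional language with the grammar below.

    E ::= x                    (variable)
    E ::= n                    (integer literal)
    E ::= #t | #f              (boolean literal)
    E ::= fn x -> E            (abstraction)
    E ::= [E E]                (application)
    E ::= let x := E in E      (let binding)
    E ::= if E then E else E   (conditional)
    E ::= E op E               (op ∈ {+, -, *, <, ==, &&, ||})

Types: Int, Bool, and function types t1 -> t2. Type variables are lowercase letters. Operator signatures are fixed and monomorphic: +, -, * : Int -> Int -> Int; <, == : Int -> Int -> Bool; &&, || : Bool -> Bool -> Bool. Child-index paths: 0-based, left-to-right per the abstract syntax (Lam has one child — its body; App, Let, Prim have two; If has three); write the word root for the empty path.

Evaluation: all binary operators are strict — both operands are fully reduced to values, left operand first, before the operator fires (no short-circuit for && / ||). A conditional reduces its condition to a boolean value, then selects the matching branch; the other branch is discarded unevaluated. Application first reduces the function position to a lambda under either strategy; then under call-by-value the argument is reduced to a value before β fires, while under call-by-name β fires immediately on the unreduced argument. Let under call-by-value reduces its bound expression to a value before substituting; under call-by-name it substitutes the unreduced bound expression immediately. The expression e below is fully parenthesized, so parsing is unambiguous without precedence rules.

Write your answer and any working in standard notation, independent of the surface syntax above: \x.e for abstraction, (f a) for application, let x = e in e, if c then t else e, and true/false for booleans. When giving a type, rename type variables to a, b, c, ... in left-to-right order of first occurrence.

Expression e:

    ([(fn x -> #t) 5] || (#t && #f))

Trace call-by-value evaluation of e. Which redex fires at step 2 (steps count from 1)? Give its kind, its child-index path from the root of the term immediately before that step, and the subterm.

Answer: delta at 1 : (true && false)

Trace:
step 0: (((\x.true) 5) || (true && false))
step 1: [beta@0] (true || (true && false))
step 2: [delta@1] (true || false)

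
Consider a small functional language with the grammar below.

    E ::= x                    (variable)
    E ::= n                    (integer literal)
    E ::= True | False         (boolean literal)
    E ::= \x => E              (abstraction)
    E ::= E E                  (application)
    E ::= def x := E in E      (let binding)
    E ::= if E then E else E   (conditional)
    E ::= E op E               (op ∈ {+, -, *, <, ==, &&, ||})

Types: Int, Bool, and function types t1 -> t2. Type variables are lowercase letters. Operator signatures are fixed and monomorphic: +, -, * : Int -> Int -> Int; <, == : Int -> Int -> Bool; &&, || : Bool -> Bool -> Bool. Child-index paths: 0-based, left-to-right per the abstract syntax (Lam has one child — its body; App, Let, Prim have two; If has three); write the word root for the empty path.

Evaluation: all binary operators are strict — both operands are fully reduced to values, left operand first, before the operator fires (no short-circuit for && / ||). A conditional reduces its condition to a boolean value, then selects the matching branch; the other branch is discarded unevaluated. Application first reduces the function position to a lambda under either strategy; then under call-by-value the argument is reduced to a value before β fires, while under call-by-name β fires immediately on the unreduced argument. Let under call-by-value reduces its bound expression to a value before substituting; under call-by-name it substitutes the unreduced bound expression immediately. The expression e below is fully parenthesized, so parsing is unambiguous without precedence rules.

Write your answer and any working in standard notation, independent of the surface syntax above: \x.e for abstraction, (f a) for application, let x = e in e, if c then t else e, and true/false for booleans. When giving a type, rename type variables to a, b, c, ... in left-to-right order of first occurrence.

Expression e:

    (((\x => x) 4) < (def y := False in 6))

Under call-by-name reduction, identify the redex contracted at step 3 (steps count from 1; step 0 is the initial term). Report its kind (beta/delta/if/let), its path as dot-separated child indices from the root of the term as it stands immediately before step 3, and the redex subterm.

Trace:
step 0: (((\x.x) 4) < (let y = false in 6))
step 1: [beta@0] (4 < (let y = false in 6))
step 2: [let@1] (4 < 6)
step 3: [delta@root] true

Answer: delta at root : (4 < 6)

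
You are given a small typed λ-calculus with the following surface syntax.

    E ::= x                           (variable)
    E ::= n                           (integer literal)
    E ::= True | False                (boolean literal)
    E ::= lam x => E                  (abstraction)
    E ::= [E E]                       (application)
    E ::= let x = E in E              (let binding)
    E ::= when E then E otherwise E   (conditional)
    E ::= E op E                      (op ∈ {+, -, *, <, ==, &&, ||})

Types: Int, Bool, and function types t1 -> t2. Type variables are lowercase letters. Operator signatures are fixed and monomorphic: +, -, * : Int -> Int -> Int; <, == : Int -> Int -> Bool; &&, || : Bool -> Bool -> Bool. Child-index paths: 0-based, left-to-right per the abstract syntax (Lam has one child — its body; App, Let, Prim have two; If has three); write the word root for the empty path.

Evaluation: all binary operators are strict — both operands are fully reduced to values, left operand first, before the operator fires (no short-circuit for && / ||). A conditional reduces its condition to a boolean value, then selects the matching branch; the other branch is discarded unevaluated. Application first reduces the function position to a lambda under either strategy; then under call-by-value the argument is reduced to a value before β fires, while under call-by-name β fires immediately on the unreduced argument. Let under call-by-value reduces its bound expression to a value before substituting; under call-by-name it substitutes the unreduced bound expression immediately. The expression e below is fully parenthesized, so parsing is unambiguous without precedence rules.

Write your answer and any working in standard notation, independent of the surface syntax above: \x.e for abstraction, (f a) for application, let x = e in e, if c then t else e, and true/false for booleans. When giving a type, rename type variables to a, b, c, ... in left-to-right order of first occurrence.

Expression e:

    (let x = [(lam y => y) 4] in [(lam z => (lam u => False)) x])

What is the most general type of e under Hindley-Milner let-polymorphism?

Derivation:
y : a
\y._ : a -> a
  unify a -> a ~ Int -> b
  unify a ~ Int
  unify Int ~ b
_ _ : Int
let x : Int
\u._ : d -> Bool
\z._ : c -> d -> Bool
x : Int
  unify c -> d -> Bool ~ Int -> e
  unify c ~ Int
  unify d -> Bool ~ e
_ _ : d -> Bool

Answer: a -> Bool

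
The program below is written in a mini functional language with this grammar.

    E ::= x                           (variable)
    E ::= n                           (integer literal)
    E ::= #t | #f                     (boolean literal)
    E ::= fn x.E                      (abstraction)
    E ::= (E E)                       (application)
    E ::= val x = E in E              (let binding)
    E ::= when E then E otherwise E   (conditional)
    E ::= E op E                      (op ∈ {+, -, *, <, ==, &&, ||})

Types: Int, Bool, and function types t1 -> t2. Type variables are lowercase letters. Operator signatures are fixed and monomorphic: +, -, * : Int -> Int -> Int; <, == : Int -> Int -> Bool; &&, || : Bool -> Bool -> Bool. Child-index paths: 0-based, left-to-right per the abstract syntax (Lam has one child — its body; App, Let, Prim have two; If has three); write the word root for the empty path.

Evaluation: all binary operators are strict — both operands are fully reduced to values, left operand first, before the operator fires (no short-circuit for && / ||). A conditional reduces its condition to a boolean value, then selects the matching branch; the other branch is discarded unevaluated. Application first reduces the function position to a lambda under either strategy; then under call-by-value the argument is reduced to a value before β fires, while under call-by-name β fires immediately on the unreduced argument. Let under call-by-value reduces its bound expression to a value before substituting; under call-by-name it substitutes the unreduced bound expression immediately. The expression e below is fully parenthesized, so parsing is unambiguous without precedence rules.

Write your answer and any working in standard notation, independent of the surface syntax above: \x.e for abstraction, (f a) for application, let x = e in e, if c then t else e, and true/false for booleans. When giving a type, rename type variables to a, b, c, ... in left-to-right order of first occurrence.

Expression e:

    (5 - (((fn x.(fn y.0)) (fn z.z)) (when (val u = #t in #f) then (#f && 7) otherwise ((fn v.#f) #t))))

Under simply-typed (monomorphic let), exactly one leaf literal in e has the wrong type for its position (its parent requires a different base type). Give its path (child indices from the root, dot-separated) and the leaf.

Derivation:
  unify Int ~ Int
\y._ : b -> Int
\x._ : a -> b -> Int
z : c
\z._ : c -> c
  unify a -> b -> Int ~ (c -> c) -> d
  unify a ~ c -> c
  unify b -> Int ~ d
_ _ : b -> Int
let u : Bool
  unify Bool ~ Bool
  unify Bool ~ Bool
  unify Int ~ Bool
  FAIL: mismatch Int ~ Bool

Answer: 1.1.1.1 : 7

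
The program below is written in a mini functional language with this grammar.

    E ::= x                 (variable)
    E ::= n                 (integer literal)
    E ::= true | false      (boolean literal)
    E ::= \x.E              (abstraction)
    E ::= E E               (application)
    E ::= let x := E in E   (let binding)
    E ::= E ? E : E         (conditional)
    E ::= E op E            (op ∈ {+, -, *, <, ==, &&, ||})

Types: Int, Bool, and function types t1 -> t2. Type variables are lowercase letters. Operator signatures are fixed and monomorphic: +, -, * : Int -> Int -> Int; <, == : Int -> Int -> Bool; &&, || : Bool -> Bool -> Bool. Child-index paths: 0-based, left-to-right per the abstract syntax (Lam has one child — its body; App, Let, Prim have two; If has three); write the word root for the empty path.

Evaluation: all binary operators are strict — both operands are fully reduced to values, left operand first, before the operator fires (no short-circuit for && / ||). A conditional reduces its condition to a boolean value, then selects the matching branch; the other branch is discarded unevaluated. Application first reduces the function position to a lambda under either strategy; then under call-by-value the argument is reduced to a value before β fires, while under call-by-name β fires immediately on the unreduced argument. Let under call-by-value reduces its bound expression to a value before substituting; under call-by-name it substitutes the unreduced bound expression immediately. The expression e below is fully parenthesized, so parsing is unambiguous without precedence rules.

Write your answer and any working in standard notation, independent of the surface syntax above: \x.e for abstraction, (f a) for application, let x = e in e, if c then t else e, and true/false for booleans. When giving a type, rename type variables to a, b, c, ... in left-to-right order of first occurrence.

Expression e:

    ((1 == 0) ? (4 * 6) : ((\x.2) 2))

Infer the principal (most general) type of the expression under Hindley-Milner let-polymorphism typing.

Answer: Int

Trace:
  unify Int ~ Int
  unify Int ~ Int
  unify Bool ~ Bool
  unify Int ~ Int
  unify Int ~ Int
\x._ : a -> Int
  unify a -> Int ~ Int -> b
  unify a ~ Int
  unify Int ~ b
_ _ : Int
  unify Int ~ Int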